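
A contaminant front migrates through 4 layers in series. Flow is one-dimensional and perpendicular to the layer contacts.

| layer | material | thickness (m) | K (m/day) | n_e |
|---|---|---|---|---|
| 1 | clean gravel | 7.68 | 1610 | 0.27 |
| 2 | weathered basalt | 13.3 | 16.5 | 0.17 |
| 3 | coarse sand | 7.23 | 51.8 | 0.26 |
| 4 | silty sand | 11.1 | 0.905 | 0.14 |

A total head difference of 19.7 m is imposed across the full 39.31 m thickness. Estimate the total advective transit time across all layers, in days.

With flow normal to the layers, continuity requires the same specific discharge q through every layer.
Σ(b_i/K_i) = 7.68/1610 + 13.3/16.5 + 7.23/51.8 + 11.1/0.905 = 13.22 d.
q = Δh / Σ(b_i/K_i) = 19.7 / 13.22 = 1.491 m/day.
In each layer the seepage velocity is v_i = q/n_i, so the layer transit time is t_i = b_i·n_i / q:
  layer 1 (clean gravel): t_1 = 7.68 × 0.27 / 1.491 = 1.391 d
  layer 2 (weathered basalt): t_2 = 13.3 × 0.17 / 1.491 = 1.517 d
  layer 3 (coarse sand): t_3 = 7.23 × 0.26 / 1.491 = 1.261 d
  layer 4 (silty sand): t_4 = 11.1 × 0.14 / 1.491 = 1.042 d
Total t = Σ t_i = 5.211 days.

5.21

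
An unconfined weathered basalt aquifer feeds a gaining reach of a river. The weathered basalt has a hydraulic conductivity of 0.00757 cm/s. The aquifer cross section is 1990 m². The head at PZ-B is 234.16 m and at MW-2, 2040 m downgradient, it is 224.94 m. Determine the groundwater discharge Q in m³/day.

Convert K: 0.00757 cm/s × 864 = 6.540 m/day.
Hydraulic gradient i = (234.16 − 224.94) / 2040 = 9.22 / 2040 = 0.004520.
Darcy's law: Q = K · A · i = 6.540 × 1990 × 0.004520 = 58.83 m³/day.

58.8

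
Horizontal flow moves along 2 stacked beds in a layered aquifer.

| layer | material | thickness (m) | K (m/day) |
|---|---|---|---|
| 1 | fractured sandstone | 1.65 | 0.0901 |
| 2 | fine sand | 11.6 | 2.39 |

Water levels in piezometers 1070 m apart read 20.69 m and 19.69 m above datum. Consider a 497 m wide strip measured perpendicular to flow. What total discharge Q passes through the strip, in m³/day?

Flow is parallel to layering, so each bed carries its own Darcy discharge and the transmissivities add.
Σ(K_i·b_i) = 0.0901×1.65 + 2.39×11.6 = 27.87 m²/day.
Hydraulic gradient i = (20.69 − 19.69) / 1070 = 1 / 1070 = 0.0009346.
Q = Σ(K_i·b_i) · W · i = 27.87 × 497 × 0.0009346 = 12.95 m³/day.

12.9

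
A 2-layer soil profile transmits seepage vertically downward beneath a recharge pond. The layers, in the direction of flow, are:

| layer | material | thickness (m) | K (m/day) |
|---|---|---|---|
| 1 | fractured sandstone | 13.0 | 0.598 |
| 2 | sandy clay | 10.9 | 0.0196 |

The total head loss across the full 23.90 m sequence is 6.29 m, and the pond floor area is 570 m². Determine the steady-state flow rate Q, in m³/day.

Flow is perpendicular to layering, so the layers act in series and the equivalent K is the thickness-weighted harmonic mean.
Total thickness L = 13.0 + 10.9 = 23.90 m.
Σ(b_i/K_i) = 13.0/0.598 + 10.9/0.0196 = 577.9 d.
K_eq = L / Σ(b_i/K_i) = 23.90 / 577.9 = 0.04136 m/day.
Q = K_eq · A · (Δh/L) = 0.04136 × 570 × (6.29/23.90) = 6.204 m³/day.

6.20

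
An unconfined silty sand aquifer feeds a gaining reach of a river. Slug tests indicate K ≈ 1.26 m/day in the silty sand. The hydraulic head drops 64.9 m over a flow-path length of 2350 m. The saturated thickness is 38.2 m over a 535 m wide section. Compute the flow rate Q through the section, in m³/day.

Cross-sectional area A = 535 × 38.2 = 20437 m².
Hydraulic gradient i = Δh / L = 64.9 / 2350 = 0.02762.
Darcy's law: Q = K · A · i = 1.260 × 20437 × 0.02762 = 711.2 m³/day.

711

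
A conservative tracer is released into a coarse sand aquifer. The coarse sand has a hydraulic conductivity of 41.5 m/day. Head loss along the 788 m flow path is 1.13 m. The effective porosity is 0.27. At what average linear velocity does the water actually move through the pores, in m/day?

Hydraulic gradient i = Δh / L = 1.13 / 788 = 0.001434.
Darcy flux q = K · i = 41.50 × 0.001434 = 0.05951 m/day.
Seepage velocity v = q / n_e = 0.05951 / 0.27 = 0.2204 m/day.

0.220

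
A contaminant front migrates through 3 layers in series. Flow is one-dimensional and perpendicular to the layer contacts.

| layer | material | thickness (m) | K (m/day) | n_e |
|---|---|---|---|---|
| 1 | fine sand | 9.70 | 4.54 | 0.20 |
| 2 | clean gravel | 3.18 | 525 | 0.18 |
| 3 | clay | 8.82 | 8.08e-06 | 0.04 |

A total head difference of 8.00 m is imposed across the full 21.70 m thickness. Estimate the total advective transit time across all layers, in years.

With flow normal to the layers, continuity requires the same specific discharge q through every layer.
Σ(b_i/K_i) = 9.70/4.54 + 3.18/525 + 8.82/8.08e-06 = 1.092e+06 d.
q = Δh / Σ(b_i/K_i) = 8.00 / 1.092e+06 = 7.329e-06 m/day.
In each layer the seepage velocity is v_i = q/n_i, so the layer transit time is t_i = b_i·n_i / q:
  layer 1 (fine sand): t_1 = 9.70 × 0.20 / 7.329e-06 = 2.647e+05 d
  layer 2 (clean gravel): t_2 = 3.18 × 0.18 / 7.329e-06 = 78103 d
  layer 3 (clay): t_3 = 8.82 × 0.04 / 7.329e-06 = 48139 d
Total t = Σ t_i = 3.910e+05 days = 1070 years.

1070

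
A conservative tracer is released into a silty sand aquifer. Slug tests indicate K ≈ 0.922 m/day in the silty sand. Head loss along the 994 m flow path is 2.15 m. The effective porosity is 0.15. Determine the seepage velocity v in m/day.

Hydraulic gradient i = Δh / L = 2.15 / 994 = 0.002163.
Darcy flux q = K · i = 0.9220 × 0.002163 = 0.001994 m/day.
Seepage velocity v = q / n_e = 0.001994 / 0.15 = 0.01330 m/day.

0.0133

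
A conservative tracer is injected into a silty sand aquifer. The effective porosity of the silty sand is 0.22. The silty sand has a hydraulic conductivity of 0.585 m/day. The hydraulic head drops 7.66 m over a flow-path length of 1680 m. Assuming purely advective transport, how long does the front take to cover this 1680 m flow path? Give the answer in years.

Hydraulic gradient i = Δh / L = 7.66 / 1680 = 0.004560.
Darcy flux q = K · i = 0.5850 × 0.004560 = 0.002667 m/day.
Seepage velocity v = q / n_e = 0.002667 / 0.22 = 0.01212 m/day.
Travel time t = L / v = 1680 / 0.01212 = 1.386e+05 days = 379.4 years.

379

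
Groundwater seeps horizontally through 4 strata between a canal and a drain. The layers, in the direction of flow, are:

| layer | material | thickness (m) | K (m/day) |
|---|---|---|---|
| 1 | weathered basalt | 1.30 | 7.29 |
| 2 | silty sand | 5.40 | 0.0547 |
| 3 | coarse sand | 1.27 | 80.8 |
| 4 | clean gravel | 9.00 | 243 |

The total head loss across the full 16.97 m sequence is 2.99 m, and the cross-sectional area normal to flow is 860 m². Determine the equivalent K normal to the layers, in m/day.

0.171

Flow is perpendicular to layering, so the layers act in series and the equivalent K is the thickness-weighted harmonic mean.
Total thickness L = 1.30 + 5.40 + 1.27 + 9.00 = 16.97 m.
Σ(b_i/K_i) = 1.30/7.29 + 5.40/0.0547 + 1.27/80.8 + 9.00/243 = 98.95 d.
K_eq = L / Σ(b_i/K_i) = 16.97 / 98.95 = 0.1715 m/day.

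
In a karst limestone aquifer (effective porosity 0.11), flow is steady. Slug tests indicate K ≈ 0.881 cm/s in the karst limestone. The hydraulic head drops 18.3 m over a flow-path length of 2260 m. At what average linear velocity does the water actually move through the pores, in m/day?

56.0

Convert K: 0.881 cm/s × 864 = 761.2 m/day.
Hydraulic gradient i = Δh / L = 18.3 / 2260 = 0.008097.
Darcy flux q = K · i = 761.2 × 0.008097 = 6.164 m/day.
Seepage velocity v = q / n_e = 6.164 / 0.11 = 56.03 m/day.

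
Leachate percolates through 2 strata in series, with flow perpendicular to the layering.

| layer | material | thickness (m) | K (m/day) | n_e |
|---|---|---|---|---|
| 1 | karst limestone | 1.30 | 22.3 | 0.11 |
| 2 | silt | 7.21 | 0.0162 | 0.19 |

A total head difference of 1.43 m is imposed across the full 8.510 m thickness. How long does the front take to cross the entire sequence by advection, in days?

With flow normal to the layers, continuity requires the same specific discharge q through every layer.
Σ(b_i/K_i) = 1.30/22.3 + 7.21/0.0162 = 445.1 d.
q = Δh / Σ(b_i/K_i) = 1.43 / 445.1 = 0.003213 m/day.
In each layer the seepage velocity is v_i = q/n_i, so the layer transit time is t_i = b_i·n_i / q:
  layer 1 (karst limestone): t_1 = 1.30 × 0.11 / 0.003213 = 44.51 d
  layer 2 (silt): t_2 = 7.21 × 0.19 / 0.003213 = 426.4 d
Total t = Σ t_i = 470.9 days.

471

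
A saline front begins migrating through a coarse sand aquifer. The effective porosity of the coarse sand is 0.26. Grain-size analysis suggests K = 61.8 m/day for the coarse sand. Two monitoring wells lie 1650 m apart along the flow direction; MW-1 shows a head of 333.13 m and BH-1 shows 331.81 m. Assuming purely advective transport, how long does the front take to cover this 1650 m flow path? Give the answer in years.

Hydraulic gradient i = (333.13 − 331.81) / 1650 = 1.32 / 1650 = 0.0008000.
Darcy flux q = K · i = 61.80 × 0.0008000 = 0.04944 m/day.
Seepage velocity v = q / n_e = 0.04944 / 0.26 = 0.1902 m/day.
Travel time t = L / v = 1650 / 0.1902 = 8677 days = 23.76 years.

23.8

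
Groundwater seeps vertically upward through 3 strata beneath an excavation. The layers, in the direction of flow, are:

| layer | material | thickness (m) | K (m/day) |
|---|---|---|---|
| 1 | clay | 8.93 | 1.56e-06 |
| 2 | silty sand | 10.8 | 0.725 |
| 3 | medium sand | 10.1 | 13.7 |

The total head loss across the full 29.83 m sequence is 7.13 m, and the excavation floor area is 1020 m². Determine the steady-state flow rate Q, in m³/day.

Flow is perpendicular to layering, so the layers act in series and the equivalent K is the thickness-weighted harmonic mean.
Total thickness L = 8.93 + 10.8 + 10.1 = 29.83 m.
Σ(b_i/K_i) = 8.93/1.56e-06 + 10.8/0.725 + 10.1/13.7 = 5.724e+06 d.
K_eq = L / Σ(b_i/K_i) = 29.83 / 5.724e+06 = 5.211e-06 m/day.
Q = K_eq · A · (Δh/L) = 5.211e-06 × 1020 × (7.13/29.83) = 0.001270 m³/day.

0.00127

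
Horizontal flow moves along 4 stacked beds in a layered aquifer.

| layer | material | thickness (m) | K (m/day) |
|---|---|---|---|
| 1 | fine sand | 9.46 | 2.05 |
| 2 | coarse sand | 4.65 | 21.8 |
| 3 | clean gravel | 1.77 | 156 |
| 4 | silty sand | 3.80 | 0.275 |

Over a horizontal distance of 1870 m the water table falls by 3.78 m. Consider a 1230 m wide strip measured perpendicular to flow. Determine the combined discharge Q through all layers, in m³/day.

989

Flow is parallel to layering, so each bed carries its own Darcy discharge and the transmissivities add.
Σ(K_i·b_i) = 2.05×9.46 + 21.8×4.65 + 156×1.77 + 0.275×3.80 = 397.9 m²/day.
Hydraulic gradient i = Δh / L = 3.78 / 1870 = 0.002021.
Q = Σ(K_i·b_i) · W · i = 397.9 × 1230 × 0.002021 = 989.4 m³/day.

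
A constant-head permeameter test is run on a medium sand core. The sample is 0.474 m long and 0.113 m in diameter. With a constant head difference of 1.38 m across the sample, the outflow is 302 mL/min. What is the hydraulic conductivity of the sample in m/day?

14.9

Cross-sectional area A = π·(d/2)² = π × (0.113/2)² = 0.01003 m².
Convert discharge: 302 mL/min = 5.033e-06 m³/s.
Darcy's law rearranged: K = Q·L / (A·Δh) = 5.033e-06 × 0.474 / (0.01003 × 1.38) = 0.0001724 m/s = 14.89 m/day.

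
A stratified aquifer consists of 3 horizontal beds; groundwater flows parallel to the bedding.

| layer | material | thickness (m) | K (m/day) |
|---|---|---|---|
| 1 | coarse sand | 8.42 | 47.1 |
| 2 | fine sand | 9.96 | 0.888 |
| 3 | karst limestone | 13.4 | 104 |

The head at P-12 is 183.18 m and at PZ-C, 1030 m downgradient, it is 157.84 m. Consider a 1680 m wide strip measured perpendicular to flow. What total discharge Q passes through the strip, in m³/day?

74400

Flow is parallel to layering, so each bed carries its own Darcy discharge and the transmissivities add.
Σ(K_i·b_i) = 47.1×8.42 + 0.888×9.96 + 104×13.4 = 1799 m²/day.
Hydraulic gradient i = (183.18 − 157.84) / 1030 = 25.34 / 1030 = 0.02460.
Q = Σ(K_i·b_i) · W · i = 1799 × 1680 × 0.02460 = 74356 m³/day.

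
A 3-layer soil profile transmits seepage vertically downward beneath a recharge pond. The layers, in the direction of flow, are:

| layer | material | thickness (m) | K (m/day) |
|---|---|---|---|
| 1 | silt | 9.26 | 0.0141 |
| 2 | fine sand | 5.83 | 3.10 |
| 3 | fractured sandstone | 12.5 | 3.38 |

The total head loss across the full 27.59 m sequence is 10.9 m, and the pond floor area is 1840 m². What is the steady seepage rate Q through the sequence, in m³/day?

30.3

Flow is perpendicular to layering, so the layers act in series and the equivalent K is the thickness-weighted harmonic mean.
Total thickness L = 9.26 + 5.83 + 12.5 = 27.59 m.
Σ(b_i/K_i) = 9.26/0.0141 + 5.83/3.10 + 12.5/3.38 = 662.3 d.
K_eq = L / Σ(b_i/K_i) = 27.59 / 662.3 = 0.04166 m/day.
Q = K_eq · A · (Δh/L) = 0.04166 × 1840 × (10.9/27.59) = 30.28 m³/day.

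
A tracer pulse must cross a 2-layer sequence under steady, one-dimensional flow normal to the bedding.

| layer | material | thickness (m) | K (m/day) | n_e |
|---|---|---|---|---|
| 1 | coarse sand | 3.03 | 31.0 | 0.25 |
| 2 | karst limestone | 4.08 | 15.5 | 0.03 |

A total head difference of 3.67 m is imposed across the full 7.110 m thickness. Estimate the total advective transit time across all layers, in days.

0.0865

With flow normal to the layers, continuity requires the same specific discharge q through every layer.
Σ(b_i/K_i) = 3.03/31.0 + 4.08/15.5 = 0.3610 d.
q = Δh / Σ(b_i/K_i) = 3.67 / 0.3610 = 10.17 m/day.
In each layer the seepage velocity is v_i = q/n_i, so the layer transit time is t_i = b_i·n_i / q:
  layer 1 (coarse sand): t_1 = 3.03 × 0.25 / 10.17 = 0.07450 d
  layer 2 (karst limestone): t_2 = 4.08 × 0.03 / 10.17 = 0.01204 d
Total t = Σ t_i = 0.08654 days.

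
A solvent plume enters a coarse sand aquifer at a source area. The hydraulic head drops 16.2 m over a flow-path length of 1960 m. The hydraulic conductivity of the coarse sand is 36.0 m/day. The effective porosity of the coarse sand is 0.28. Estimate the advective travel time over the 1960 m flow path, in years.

5.05

Hydraulic gradient i = Δh / L = 16.2 / 1960 = 0.008265.
Darcy flux q = K · i = 36.00 × 0.008265 = 0.2976 m/day.
Seepage velocity v = q / n_e = 0.2976 / 0.28 = 1.063 m/day.
Travel time t = L / v = 1960 / 1.063 = 1844 days = 5.050 years.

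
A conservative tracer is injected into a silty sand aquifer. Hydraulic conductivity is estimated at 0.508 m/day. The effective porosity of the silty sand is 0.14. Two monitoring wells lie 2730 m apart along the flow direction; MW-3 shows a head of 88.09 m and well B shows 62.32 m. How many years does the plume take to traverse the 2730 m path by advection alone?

Hydraulic gradient i = (88.09 − 62.32) / 2730 = 25.77 / 2730 = 0.009440.
Darcy flux q = K · i = 0.5080 × 0.009440 = 0.004795 m/day.
Seepage velocity v = q / n_e = 0.004795 / 0.14 = 0.03425 m/day.
Travel time t = L / v = 2730 / 0.03425 = 79703 days = 218.2 years.

218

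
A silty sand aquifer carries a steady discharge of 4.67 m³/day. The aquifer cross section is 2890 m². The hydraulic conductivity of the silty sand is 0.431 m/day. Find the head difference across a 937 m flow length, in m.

3.51

From Q = K·A·i, i = Q / (K·A) = 4.67 / (0.4310 × 2890) = 0.003749.
Head loss Δh = i · L = 0.003749 × 937 = 3.513 m.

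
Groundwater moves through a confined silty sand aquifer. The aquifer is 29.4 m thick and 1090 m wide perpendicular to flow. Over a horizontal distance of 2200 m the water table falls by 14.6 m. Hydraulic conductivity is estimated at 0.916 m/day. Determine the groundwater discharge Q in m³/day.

195

Cross-sectional area A = 1090 × 29.4 = 32046 m².
Hydraulic gradient i = Δh / L = 14.6 / 2200 = 0.006636.
Darcy's law: Q = K · A · i = 0.9160 × 32046 × 0.006636 = 194.8 m³/day.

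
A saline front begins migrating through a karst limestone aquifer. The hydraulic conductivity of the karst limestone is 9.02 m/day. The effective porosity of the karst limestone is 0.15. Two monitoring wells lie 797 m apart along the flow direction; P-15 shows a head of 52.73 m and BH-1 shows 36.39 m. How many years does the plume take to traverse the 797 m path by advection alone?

1.77

Hydraulic gradient i = (52.73 − 36.39) / 797 = 16.34 / 797 = 0.02050.
Darcy flux q = K · i = 9.020 × 0.02050 = 0.1849 m/day.
Seepage velocity v = q / n_e = 0.1849 / 0.15 = 1.233 m/day.
Travel time t = L / v = 797 / 1.233 = 646.5 days = 1.770 years.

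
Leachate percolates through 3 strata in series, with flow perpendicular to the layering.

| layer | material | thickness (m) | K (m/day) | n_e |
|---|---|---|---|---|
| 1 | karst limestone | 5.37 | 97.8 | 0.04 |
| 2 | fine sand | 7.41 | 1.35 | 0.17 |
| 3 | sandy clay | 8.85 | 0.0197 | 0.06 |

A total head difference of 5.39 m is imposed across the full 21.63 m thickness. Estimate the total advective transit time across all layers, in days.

With flow normal to the layers, continuity requires the same specific discharge q through every layer.
Σ(b_i/K_i) = 5.37/97.8 + 7.41/1.35 + 8.85/0.0197 = 454.8 d.
q = Δh / Σ(b_i/K_i) = 5.39 / 454.8 = 0.01185 m/day.
In each layer the seepage velocity is v_i = q/n_i, so the layer transit time is t_i = b_i·n_i / q:
  layer 1 (karst limestone): t_1 = 5.37 × 0.04 / 0.01185 = 18.12 d
  layer 2 (fine sand): t_2 = 7.41 × 0.17 / 0.01185 = 106.3 d
  layer 3 (sandy clay): t_3 = 8.85 × 0.06 / 0.01185 = 44.80 d
Total t = Σ t_i = 169.2 days.

169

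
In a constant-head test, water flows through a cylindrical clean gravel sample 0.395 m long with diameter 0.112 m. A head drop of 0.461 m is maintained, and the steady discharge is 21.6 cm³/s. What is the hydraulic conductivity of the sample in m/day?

Cross-sectional area A = π·(d/2)² = π × (0.112/2)² = 0.009852 m².
Convert discharge: 21.6 cm³/s = 2.160e-05 m³/s.
Darcy's law rearranged: K = Q·L / (A·Δh) = 2.160e-05 × 0.395 / (0.009852 × 0.461) = 0.001879 m/s = 162.3 m/day.

162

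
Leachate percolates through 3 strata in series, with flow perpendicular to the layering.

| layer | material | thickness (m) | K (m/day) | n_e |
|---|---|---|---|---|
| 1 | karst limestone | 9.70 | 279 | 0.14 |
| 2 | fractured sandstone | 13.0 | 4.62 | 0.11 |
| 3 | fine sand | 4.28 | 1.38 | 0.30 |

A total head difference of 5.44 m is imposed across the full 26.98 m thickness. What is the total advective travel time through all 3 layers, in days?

4.45

With flow normal to the layers, continuity requires the same specific discharge q through every layer.
Σ(b_i/K_i) = 9.70/279 + 13.0/4.62 + 4.28/1.38 = 5.950 d.
q = Δh / Σ(b_i/K_i) = 5.44 / 5.950 = 0.9143 m/day.
In each layer the seepage velocity is v_i = q/n_i, so the layer transit time is t_i = b_i·n_i / q:
  layer 1 (karst limestone): t_1 = 9.70 × 0.14 / 0.9143 = 1.485 d
  layer 2 (fractured sandstone): t_2 = 13.0 × 0.11 / 0.9143 = 1.564 d
  layer 3 (fine sand): t_3 = 4.28 × 0.30 / 0.9143 = 1.404 d
Total t = Σ t_i = 4.454 days.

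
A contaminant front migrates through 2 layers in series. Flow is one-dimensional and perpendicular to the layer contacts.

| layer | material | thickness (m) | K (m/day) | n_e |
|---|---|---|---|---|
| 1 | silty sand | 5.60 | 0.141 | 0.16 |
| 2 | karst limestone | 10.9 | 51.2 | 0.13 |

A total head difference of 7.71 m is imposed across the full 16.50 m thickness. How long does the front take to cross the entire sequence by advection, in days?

With flow normal to the layers, continuity requires the same specific discharge q through every layer.
Σ(b_i/K_i) = 5.60/0.141 + 10.9/51.2 = 39.93 d.
q = Δh / Σ(b_i/K_i) = 7.71 / 39.93 = 0.1931 m/day.
In each layer the seepage velocity is v_i = q/n_i, so the layer transit time is t_i = b_i·n_i / q:
  layer 1 (silty sand): t_1 = 5.60 × 0.16 / 0.1931 = 4.640 d
  layer 2 (karst limestone): t_2 = 10.9 × 0.13 / 0.1931 = 7.338 d
Total t = Σ t_i = 11.98 days.

12.0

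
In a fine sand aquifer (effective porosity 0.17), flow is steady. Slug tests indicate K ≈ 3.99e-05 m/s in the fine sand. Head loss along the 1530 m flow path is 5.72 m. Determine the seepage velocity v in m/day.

0.0758

Convert K: 3.99e-05 m/s × 86400 = 3.447 m/day.
Hydraulic gradient i = Δh / L = 5.72 / 1530 = 0.003739.
Darcy flux q = K · i = 3.447 × 0.003739 = 0.01289 m/day.
Seepage velocity v = q / n_e = 0.01289 / 0.17 = 0.07581 m/day.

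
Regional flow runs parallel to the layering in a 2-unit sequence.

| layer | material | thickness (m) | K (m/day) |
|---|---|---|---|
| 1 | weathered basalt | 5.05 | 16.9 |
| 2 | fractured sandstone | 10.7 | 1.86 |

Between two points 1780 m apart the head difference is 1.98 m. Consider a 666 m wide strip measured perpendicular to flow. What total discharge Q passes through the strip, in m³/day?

78.0

Flow is parallel to layering, so each bed carries its own Darcy discharge and the transmissivities add.
Σ(K_i·b_i) = 16.9×5.05 + 1.86×10.7 = 105.2 m²/day.
Hydraulic gradient i = Δh / L = 1.98 / 1780 = 0.001112.
Q = Σ(K_i·b_i) · W · i = 105.2 × 666 × 0.001112 = 77.97 m³/day.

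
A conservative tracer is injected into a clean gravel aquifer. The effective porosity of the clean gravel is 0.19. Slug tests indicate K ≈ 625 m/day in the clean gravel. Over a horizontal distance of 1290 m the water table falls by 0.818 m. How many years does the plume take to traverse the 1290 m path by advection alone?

1.69

Hydraulic gradient i = Δh / L = 0.818 / 1290 = 0.0006341.
Darcy flux q = K · i = 625.0 × 0.0006341 = 0.3963 m/day.
Seepage velocity v = q / n_e = 0.3963 / 0.19 = 2.086 m/day.
Travel time t = L / v = 1290 / 2.086 = 618.4 days = 1.693 years.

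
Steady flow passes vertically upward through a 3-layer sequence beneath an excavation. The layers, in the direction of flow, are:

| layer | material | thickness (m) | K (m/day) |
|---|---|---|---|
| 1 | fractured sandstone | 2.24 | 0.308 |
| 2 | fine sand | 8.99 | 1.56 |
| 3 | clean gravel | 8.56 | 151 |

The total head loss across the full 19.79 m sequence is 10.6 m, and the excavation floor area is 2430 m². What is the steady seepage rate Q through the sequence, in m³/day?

1970

Flow is perpendicular to layering, so the layers act in series and the equivalent K is the thickness-weighted harmonic mean.
Total thickness L = 2.24 + 8.99 + 8.56 = 19.79 m.
Σ(b_i/K_i) = 2.24/0.308 + 8.99/1.56 + 8.56/151 = 13.09 d.
K_eq = L / Σ(b_i/K_i) = 19.79 / 13.09 = 1.512 m/day.
Q = K_eq · A · (Δh/L) = 1.512 × 2430 × (10.6/19.79) = 1967 m³/day.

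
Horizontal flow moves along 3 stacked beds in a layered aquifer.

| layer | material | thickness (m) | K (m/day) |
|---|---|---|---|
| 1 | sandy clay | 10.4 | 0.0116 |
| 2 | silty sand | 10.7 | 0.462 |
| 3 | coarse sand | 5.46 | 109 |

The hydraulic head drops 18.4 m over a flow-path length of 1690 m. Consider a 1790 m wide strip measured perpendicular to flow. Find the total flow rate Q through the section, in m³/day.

11700

Flow is parallel to layering, so each bed carries its own Darcy discharge and the transmissivities add.
Σ(K_i·b_i) = 0.0116×10.4 + 0.462×10.7 + 109×5.46 = 600.2 m²/day.
Hydraulic gradient i = Δh / L = 18.4 / 1690 = 0.01089.
Q = Σ(K_i·b_i) · W · i = 600.2 × 1790 × 0.01089 = 11697 m³/day.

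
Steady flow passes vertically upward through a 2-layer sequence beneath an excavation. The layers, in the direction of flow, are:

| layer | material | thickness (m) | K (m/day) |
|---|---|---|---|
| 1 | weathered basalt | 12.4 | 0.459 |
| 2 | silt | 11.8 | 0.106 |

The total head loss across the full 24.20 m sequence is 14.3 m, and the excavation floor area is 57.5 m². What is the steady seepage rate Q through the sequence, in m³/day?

Flow is perpendicular to layering, so the layers act in series and the equivalent K is the thickness-weighted harmonic mean.
Total thickness L = 12.4 + 11.8 = 24.20 m.
Σ(b_i/K_i) = 12.4/0.459 + 11.8/0.106 = 138.3 d.
K_eq = L / Σ(b_i/K_i) = 24.20 / 138.3 = 0.1749 m/day.
Q = K_eq · A · (Δh/L) = 0.1749 × 57.5 × (14.3/24.20) = 5.944 m³/day.

5.94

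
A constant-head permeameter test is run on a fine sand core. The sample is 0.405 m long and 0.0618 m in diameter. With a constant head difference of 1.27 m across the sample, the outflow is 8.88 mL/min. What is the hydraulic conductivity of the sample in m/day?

1.36

Cross-sectional area A = π·(d/2)² = π × (0.0618/2)² = 0.003000 m².
Convert discharge: 8.88 mL/min = 1.480e-07 m³/s.
Darcy's law rearranged: K = Q·L / (A·Δh) = 1.480e-07 × 0.405 / (0.003000 × 1.27) = 1.573e-05 m/s = 1.359 m/day.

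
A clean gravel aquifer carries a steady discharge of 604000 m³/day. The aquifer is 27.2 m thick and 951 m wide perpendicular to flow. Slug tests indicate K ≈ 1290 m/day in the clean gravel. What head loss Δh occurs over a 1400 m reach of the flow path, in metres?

Cross-sectional area A = 951 × 27.2 = 25867 m².
From Q = K·A·i, i = Q / (K·A) = 604000 / (1290 × 25867) = 0.01810.
Head loss Δh = i · L = 0.01810 × 1400 = 25.34 m.

25.3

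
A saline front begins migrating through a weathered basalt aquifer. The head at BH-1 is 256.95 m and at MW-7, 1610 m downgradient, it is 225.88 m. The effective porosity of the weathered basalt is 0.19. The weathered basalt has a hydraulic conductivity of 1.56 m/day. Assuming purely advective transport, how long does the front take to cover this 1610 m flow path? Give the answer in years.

27.8

Hydraulic gradient i = (256.95 − 225.88) / 1610 = 31.07 / 1610 = 0.01930.
Darcy flux q = K · i = 1.560 × 0.01930 = 0.03011 m/day.
Seepage velocity v = q / n_e = 0.03011 / 0.19 = 0.1584 m/day.
Travel time t = L / v = 1610 / 0.1584 = 10161 days = 27.82 years.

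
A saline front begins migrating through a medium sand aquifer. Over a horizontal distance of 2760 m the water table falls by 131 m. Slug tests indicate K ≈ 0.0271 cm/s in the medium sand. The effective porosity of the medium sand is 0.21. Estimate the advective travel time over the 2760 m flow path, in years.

1.43

Convert K: 0.0271 cm/s × 864 = 23.41 m/day.
Hydraulic gradient i = Δh / L = 131 / 2760 = 0.04746.
Darcy flux q = K · i = 23.41 × 0.04746 = 1.111 m/day.
Seepage velocity v = q / n_e = 1.111 / 0.21 = 5.292 m/day.
Travel time t = L / v = 2760 / 5.292 = 521.5 days = 1.428 years.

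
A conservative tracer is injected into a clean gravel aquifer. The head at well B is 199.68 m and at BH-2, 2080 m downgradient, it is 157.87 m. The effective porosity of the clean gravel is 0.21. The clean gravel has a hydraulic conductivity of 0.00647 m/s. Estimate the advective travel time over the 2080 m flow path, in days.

38.9

Convert K: 0.00647 m/s × 86400 = 559.0 m/day.
Hydraulic gradient i = (199.68 − 157.87) / 2080 = 41.81 / 2080 = 0.02010.
Darcy flux q = K · i = 559.0 × 0.02010 = 11.24 m/day.
Seepage velocity v = q / n_e = 11.24 / 0.21 = 53.51 m/day.
Travel time t = L / v = 2080 / 53.51 = 38.87 days.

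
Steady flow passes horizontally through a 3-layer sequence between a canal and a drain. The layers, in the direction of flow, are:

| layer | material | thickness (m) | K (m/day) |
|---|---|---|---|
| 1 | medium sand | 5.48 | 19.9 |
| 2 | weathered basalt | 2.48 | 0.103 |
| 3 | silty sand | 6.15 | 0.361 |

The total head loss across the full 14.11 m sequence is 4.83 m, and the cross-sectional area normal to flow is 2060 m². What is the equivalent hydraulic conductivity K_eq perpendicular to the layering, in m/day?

Flow is perpendicular to layering, so the layers act in series and the equivalent K is the thickness-weighted harmonic mean.
Total thickness L = 5.48 + 2.48 + 6.15 = 14.11 m.
Σ(b_i/K_i) = 5.48/19.9 + 2.48/0.103 + 6.15/0.361 = 41.39 d.
K_eq = L / Σ(b_i/K_i) = 14.11 / 41.39 = 0.3409 m/day.

0.341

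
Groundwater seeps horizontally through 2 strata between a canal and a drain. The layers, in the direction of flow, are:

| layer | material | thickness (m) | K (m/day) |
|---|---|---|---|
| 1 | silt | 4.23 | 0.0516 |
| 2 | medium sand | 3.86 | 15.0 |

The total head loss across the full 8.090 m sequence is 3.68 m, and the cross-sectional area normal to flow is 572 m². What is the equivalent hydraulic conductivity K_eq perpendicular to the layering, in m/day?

0.0984

Flow is perpendicular to layering, so the layers act in series and the equivalent K is the thickness-weighted harmonic mean.
Total thickness L = 4.23 + 3.86 = 8.090 m.
Σ(b_i/K_i) = 4.23/0.0516 + 3.86/15.0 = 82.23 d.
K_eq = L / Σ(b_i/K_i) = 8.090 / 82.23 = 0.09838 m/day.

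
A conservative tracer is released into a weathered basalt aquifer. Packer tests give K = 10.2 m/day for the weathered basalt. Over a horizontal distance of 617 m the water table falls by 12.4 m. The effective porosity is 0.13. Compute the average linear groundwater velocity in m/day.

1.58

Hydraulic gradient i = Δh / L = 12.4 / 617 = 0.02010.
Darcy flux q = K · i = 10.20 × 0.02010 = 0.2050 m/day.
Seepage velocity v = q / n_e = 0.2050 / 0.13 = 1.577 m/day.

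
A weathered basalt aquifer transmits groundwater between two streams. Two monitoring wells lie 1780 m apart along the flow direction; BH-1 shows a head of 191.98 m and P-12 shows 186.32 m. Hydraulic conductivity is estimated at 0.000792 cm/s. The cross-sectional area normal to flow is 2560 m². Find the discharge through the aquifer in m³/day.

Convert K: 0.000792 cm/s × 864 = 0.6843 m/day.
Hydraulic gradient i = (191.98 − 186.32) / 1780 = 5.66 / 1780 = 0.003180.
Darcy's law: Q = K · A · i = 0.6843 × 2560 × 0.003180 = 5.570 m³/day.

5.57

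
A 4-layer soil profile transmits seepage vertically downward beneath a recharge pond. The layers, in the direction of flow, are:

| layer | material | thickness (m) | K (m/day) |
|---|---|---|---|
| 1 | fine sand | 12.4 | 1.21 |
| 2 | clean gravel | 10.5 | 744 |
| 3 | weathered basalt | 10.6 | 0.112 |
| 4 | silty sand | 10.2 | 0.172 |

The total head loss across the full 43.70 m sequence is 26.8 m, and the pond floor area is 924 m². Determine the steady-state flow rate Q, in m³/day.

Flow is perpendicular to layering, so the layers act in series and the equivalent K is the thickness-weighted harmonic mean.
Total thickness L = 12.4 + 10.5 + 10.6 + 10.2 = 43.70 m.
Σ(b_i/K_i) = 12.4/1.21 + 10.5/744 + 10.6/0.112 + 10.2/0.172 = 164.2 d.
K_eq = L / Σ(b_i/K_i) = 43.70 / 164.2 = 0.2661 m/day.
Q = K_eq · A · (Δh/L) = 0.2661 × 924 × (26.8/43.70) = 150.8 m³/day.

151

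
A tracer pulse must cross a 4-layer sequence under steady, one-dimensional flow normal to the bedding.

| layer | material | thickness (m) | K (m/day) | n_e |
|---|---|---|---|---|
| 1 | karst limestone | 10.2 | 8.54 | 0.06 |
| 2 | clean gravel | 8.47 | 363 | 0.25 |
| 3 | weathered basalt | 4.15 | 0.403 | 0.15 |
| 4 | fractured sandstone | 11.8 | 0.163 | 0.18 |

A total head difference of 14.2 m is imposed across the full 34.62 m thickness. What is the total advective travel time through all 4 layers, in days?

32.4

With flow normal to the layers, continuity requires the same specific discharge q through every layer.
Σ(b_i/K_i) = 10.2/8.54 + 8.47/363 + 4.15/0.403 + 11.8/0.163 = 83.91 d.
q = Δh / Σ(b_i/K_i) = 14.2 / 83.91 = 0.1692 m/day.
In each layer the seepage velocity is v_i = q/n_i, so the layer transit time is t_i = b_i·n_i / q:
  layer 1 (karst limestone): t_1 = 10.2 × 0.06 / 0.1692 = 3.616 d
  layer 2 (clean gravel): t_2 = 8.47 × 0.25 / 0.1692 = 12.51 d
  layer 3 (weathered basalt): t_3 = 4.15 × 0.15 / 0.1692 = 3.678 d
  layer 4 (fractured sandstone): t_4 = 11.8 × 0.18 / 0.1692 = 12.55 d
Total t = Σ t_i = 32.36 days.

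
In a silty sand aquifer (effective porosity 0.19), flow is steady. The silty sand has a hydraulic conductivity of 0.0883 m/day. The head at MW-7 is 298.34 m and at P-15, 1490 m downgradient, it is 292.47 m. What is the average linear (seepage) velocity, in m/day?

Hydraulic gradient i = (298.34 − 292.47) / 1490 = 5.87 / 1490 = 0.003940.
Darcy flux q = K · i = 0.08830 × 0.003940 = 0.0003479 m/day.
Seepage velocity v = q / n_e = 0.0003479 / 0.19 = 0.001831 m/day.

0.00183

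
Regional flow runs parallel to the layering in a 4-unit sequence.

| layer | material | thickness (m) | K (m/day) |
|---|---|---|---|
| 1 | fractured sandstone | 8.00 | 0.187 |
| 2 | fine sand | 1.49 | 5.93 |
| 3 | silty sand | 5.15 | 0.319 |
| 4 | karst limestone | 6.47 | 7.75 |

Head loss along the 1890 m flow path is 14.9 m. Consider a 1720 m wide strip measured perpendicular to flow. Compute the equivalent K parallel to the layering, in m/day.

2.94

Flow is parallel to layering, so each bed carries its own Darcy discharge and the transmissivities add.
Σ(K_i·b_i) = 0.187×8.00 + 5.93×1.49 + 0.319×5.15 + 7.75×6.47 = 62.12 m²/day.
Total thickness b = 21.11 m, so K_eq = Σ(K_i·b_i)/b = 2.943 m/day.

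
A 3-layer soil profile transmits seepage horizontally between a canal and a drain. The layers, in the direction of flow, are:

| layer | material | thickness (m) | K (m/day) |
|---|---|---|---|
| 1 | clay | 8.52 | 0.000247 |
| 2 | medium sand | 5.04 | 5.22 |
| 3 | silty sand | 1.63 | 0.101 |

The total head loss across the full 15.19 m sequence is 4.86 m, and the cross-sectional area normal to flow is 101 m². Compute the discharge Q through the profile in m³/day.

0.0142

Flow is perpendicular to layering, so the layers act in series and the equivalent K is the thickness-weighted harmonic mean.
Total thickness L = 8.52 + 5.04 + 1.63 = 15.19 m.
Σ(b_i/K_i) = 8.52/0.000247 + 5.04/5.22 + 1.63/0.101 = 34511 d.
K_eq = L / Σ(b_i/K_i) = 15.19 / 34511 = 0.0004401 m/day.
Q = K_eq · A · (Δh/L) = 0.0004401 × 101 × (4.86/15.19) = 0.01422 m³/day.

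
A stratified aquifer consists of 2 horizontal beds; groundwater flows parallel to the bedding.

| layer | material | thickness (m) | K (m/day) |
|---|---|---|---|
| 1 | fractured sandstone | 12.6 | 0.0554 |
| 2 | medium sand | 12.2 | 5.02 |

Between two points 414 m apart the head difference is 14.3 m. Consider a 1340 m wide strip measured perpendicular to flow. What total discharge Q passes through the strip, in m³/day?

2870

Flow is parallel to layering, so each bed carries its own Darcy discharge and the transmissivities add.
Σ(K_i·b_i) = 0.0554×12.6 + 5.02×12.2 = 61.94 m²/day.
Hydraulic gradient i = Δh / L = 14.3 / 414 = 0.03454.
Q = Σ(K_i·b_i) · W · i = 61.94 × 1340 × 0.03454 = 2867 m³/day.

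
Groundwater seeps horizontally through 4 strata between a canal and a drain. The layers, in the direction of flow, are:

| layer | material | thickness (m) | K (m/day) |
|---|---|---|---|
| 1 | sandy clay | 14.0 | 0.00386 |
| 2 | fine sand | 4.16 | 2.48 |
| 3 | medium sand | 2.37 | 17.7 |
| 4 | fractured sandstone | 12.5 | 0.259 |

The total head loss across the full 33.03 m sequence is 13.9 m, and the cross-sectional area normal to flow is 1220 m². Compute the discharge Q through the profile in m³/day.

4.61

Flow is perpendicular to layering, so the layers act in series and the equivalent K is the thickness-weighted harmonic mean.
Total thickness L = 14.0 + 4.16 + 2.37 + 12.5 = 33.03 m.
Σ(b_i/K_i) = 14.0/0.00386 + 4.16/2.48 + 2.37/17.7 + 12.5/0.259 = 3677 d.
K_eq = L / Σ(b_i/K_i) = 33.03 / 3677 = 0.008983 m/day.
Q = K_eq · A · (Δh/L) = 0.008983 × 1220 × (13.9/33.03) = 4.612 m³/day.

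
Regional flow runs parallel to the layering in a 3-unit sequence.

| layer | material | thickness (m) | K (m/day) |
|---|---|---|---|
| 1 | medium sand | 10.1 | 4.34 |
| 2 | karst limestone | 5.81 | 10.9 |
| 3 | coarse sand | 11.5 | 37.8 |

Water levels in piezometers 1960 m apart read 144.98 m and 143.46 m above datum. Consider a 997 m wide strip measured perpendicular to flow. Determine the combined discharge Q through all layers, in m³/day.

419

Flow is parallel to layering, so each bed carries its own Darcy discharge and the transmissivities add.
Σ(K_i·b_i) = 4.34×10.1 + 10.9×5.81 + 37.8×11.5 = 541.9 m²/day.
Hydraulic gradient i = (144.98 − 143.46) / 1960 = 1.52 / 1960 = 0.0007755.
Q = Σ(K_i·b_i) · W · i = 541.9 × 997 × 0.0007755 = 419.0 m³/day.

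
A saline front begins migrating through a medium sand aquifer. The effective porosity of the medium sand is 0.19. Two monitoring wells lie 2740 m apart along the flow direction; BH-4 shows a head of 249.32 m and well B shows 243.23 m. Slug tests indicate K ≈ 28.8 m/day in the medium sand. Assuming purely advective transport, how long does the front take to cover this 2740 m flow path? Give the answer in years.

Hydraulic gradient i = (249.32 − 243.23) / 2740 = 6.09 / 2740 = 0.002223.
Darcy flux q = K · i = 28.80 × 0.002223 = 0.06401 m/day.
Seepage velocity v = q / n_e = 0.06401 / 0.19 = 0.3369 m/day.
Travel time t = L / v = 2740 / 0.3369 = 8133 days = 22.27 years.

22.3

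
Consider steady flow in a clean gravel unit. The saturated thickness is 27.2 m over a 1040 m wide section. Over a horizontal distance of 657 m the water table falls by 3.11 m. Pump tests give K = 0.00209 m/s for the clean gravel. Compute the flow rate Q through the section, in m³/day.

24200

Convert K: 0.00209 m/s × 86400 = 180.6 m/day.
Cross-sectional area A = 1040 × 27.2 = 28288 m².
Hydraulic gradient i = Δh / L = 3.11 / 657 = 0.004734.
Darcy's law: Q = K · A · i = 180.6 × 28288 × 0.004734 = 24180 m³/day.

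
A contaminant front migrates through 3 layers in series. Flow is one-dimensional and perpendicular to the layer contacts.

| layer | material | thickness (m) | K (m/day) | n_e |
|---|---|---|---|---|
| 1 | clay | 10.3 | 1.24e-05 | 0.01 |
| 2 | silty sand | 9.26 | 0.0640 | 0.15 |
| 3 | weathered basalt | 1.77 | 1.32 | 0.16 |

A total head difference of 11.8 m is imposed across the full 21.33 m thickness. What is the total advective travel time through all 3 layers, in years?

With flow normal to the layers, continuity requires the same specific discharge q through every layer.
Σ(b_i/K_i) = 10.3/1.24e-05 + 9.26/0.0640 + 1.77/1.32 = 8.308e+05 d.
q = Δh / Σ(b_i/K_i) = 11.8 / 8.308e+05 = 1.420e-05 m/day.
In each layer the seepage velocity is v_i = q/n_i, so the layer transit time is t_i = b_i·n_i / q:
  layer 1 (clay): t_1 = 10.3 × 0.01 / 1.420e-05 = 7252 d
  layer 2 (silty sand): t_2 = 9.26 × 0.15 / 1.420e-05 = 97794 d
  layer 3 (weathered basalt): t_3 = 1.77 × 0.16 / 1.420e-05 = 19939 d
Total t = Σ t_i = 1.250e+05 days = 342.2 years.

342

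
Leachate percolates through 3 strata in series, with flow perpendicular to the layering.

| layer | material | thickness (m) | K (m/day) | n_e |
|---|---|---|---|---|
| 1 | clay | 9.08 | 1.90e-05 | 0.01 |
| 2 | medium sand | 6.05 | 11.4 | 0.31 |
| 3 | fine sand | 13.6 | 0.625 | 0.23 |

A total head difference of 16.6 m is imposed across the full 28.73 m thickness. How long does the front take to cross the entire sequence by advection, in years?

With flow normal to the layers, continuity requires the same specific discharge q through every layer.
Σ(b_i/K_i) = 9.08/1.90e-05 + 6.05/11.4 + 13.6/0.625 = 4.779e+05 d.
q = Δh / Σ(b_i/K_i) = 16.6 / 4.779e+05 = 3.473e-05 m/day.
In each layer the seepage velocity is v_i = q/n_i, so the layer transit time is t_i = b_i·n_i / q:
  layer 1 (clay): t_1 = 9.08 × 0.01 / 3.473e-05 = 2614 d
  layer 2 (medium sand): t_2 = 6.05 × 0.31 / 3.473e-05 = 53996 d
  layer 3 (fine sand): t_3 = 13.6 × 0.23 / 3.473e-05 = 90056 d
Total t = Σ t_i = 1.467e+05 days = 401.5 years.

402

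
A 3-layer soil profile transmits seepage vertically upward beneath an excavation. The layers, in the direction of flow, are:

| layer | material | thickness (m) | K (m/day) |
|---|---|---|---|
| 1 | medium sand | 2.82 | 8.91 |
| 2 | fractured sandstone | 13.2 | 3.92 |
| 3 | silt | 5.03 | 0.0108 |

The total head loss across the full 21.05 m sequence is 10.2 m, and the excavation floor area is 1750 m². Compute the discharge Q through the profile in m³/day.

Flow is perpendicular to layering, so the layers act in series and the equivalent K is the thickness-weighted harmonic mean.
Total thickness L = 2.82 + 13.2 + 5.03 = 21.05 m.
Σ(b_i/K_i) = 2.82/8.91 + 13.2/3.92 + 5.03/0.0108 = 469.4 d.
K_eq = L / Σ(b_i/K_i) = 21.05 / 469.4 = 0.04484 m/day.
Q = K_eq · A · (Δh/L) = 0.04484 × 1750 × (10.2/21.05) = 38.03 m³/day.

38.0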